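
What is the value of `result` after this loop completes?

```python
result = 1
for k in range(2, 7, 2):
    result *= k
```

Product of even numbers 2 to 6
`result` takes the values: 1 → 2 → 8 → 48

Answer: 48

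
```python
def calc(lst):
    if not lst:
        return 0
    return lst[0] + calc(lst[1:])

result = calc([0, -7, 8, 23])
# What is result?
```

0 + (-7) + 8 + 23 + 0 = 24

Answer: 24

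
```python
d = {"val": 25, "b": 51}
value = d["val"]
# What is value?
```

Trace:
`d = {"val": 25, "b": 51}` → d = {'val': 25, 'b': 51}
`value = d["val"]` → value = 25
So value = 25

Answer: 25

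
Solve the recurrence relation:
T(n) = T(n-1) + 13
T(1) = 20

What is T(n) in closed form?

Unrolling: T(n) = T(1) + 13·(n-1) = 20 + 13(n-1) = 13n + 7.

Answer: T(n) = 13n + 7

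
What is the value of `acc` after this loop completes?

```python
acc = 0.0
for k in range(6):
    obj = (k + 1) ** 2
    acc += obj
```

Sum of squared losses 1² + 2² + ... + 6²
`acc` takes the values: 0.0 → 1.0 → 5.0 → 14.0 → 30.0 → 55.0 → 91.0

Answer: 91.0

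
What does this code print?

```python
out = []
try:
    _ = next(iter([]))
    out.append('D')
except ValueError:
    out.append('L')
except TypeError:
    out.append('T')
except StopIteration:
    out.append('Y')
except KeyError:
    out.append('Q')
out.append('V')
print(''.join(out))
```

Execution trace: 'Y' (except StopIteration) → 'V' (after the try/except). Output: YV

Answer: YV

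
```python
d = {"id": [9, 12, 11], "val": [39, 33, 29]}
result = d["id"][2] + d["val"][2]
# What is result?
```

Trace:
`d = {"id": [9, 12, 11], "val": [39, 33, 29]}` → d = {'id': [9, 12, 11], 'val': [39, 33, 29]}
`result = d["id"][2] + d["val"][2]` → result = 40
So result = 40

Answer: 40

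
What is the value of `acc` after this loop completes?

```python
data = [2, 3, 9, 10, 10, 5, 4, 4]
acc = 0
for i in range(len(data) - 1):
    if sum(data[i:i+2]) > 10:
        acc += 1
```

Count windows with sum > 10
`acc` takes the values: 0 → 1 → 2 → 3 → 4

Answer: 4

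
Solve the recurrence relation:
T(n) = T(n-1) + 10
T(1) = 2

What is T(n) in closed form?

Unrolling: T(n) = T(1) + 10·(n-1) = 2 + 10(n-1) = 10n - 8.

Answer: T(n) = 10n - 8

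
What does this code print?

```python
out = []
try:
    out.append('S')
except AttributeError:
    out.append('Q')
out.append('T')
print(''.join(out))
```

Execution trace: 'S' (try body, no exception) → 'T' (after the try/except). Output: ST

Answer: ST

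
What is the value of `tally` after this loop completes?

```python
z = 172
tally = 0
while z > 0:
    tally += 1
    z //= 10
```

Count digits by repeated division by 10
`tally` takes the values: 0 → 1 → 2 → 3

Answer: 3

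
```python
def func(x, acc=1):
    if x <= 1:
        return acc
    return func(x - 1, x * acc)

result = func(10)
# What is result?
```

Accumulator trace (n, acc): (10, 1) -> (9, 10) -> (8, 90) -> (7, 720) -> (6, 5040) -> (5, 30240) -> (4, 151200) -> (3, 604800) -> (2, 1814400) -> (1, 3628800) -> return 3628800

Answer: 3628800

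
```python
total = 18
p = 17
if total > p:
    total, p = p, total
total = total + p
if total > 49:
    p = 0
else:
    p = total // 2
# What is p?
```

Trace:
`total = 18` → total = 18
`p = 17` → p = 17
`if total > p: ...` → total > p is True → total = 17; p = 18
`total = total + p` → total = 35
`if total > 49: ...` → total > 49 is False, take else branch → p = 17
So p = 17

Answer: 17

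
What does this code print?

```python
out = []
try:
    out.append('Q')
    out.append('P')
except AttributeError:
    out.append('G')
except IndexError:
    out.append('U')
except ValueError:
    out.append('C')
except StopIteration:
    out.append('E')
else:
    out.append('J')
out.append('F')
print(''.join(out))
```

Execution trace: 'Q' (try body) → 'P' (try body, no exception) → 'J' (else) → 'F' (after the try/except). Output: QPJF

Answer: QPJF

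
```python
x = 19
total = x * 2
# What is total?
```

Trace:
`x = 19` → x = 19
`total = x * 2` → total = 38
So total = 38

Answer: 38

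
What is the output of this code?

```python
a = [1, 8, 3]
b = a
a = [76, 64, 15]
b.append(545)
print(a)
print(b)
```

Key concept: rebinding vs mutation: a is rebound to a new list, b still points at the original.
Step by step:
`a = [1, 8, 3]` → a = [1, 8, 3]
`b = a` → b = [1, 8, 3] (same object as a)
`a = [76, 64, 15]` → a = [76, 64, 15]
`b.append(545)` → b = [1, 8, 3, 545]
`print(a)` → prints [76, 64, 15]
`print(b)` → prints [1, 8, 3, 545]

Answer:
[76, 64, 15]
[1, 8, 3, 545]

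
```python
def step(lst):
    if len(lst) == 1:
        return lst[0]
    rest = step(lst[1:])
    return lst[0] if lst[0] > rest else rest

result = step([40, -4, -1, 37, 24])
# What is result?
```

Recursive max over [40, -4, -1, 37, 24] = 40

Answer: 40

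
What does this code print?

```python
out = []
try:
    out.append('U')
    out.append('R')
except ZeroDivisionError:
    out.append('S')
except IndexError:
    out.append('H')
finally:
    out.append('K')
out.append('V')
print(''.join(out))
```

Execution trace: 'U' (try body) → 'R' (try body, no exception) → 'K' (finally) → 'V' (after the try/except). Output: URKV

Answer: URKV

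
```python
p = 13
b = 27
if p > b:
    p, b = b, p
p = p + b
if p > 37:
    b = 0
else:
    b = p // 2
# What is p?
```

Trace:
`p = 13` → p = 13
`b = 27` → b = 27
`if p > b: ...` → p > b is False → no variable changes
`p = p + b` → p = 40
`if p > 37: ...` → p > 37 is True → b = 0
So p = 40

Answer: 40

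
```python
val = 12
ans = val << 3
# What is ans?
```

Trace:
`val = 12` → val = 12
`ans = val << 3` → ans = 96
So ans = 96

Answer: 96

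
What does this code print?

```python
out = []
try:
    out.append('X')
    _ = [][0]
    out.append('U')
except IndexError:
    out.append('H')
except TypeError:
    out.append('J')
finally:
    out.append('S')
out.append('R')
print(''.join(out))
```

Execution trace: 'X' (try body) → 'H' (except IndexError) → 'S' (finally) → 'R' (after the try/except). Output: XHSR

Answer: XHSR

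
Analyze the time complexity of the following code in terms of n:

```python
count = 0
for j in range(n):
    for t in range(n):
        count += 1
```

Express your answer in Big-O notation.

Each loop level contributes: n × n. Multiplying the contributions gives O(n^2).

Answer: O(n^2)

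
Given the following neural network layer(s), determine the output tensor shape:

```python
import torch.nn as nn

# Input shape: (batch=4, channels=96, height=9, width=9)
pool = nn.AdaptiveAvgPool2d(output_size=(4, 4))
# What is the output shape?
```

Input: (4, 96, 9, 9) -> Output: (4, 96, 4, 4)

Answer: (4, 96, 4, 4)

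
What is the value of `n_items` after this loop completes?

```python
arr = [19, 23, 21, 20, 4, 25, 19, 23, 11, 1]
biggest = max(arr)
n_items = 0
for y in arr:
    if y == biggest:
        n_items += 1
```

Count of max value 25 in [19, 23, 21, 20, 4, 25, 19, 23, 11, 1]
`n_items` takes the values: 0 → 1

Answer: 1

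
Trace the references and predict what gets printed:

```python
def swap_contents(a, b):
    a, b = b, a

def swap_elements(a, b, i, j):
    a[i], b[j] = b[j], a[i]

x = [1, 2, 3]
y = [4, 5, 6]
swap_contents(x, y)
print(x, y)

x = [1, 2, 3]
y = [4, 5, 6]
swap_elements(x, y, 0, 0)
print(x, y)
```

Key concept: parameter rebinding vs mutation.
Step by step:
`x = [1, 2, 3]` → x = [1, 2, 3]
`y = [4, 5, 6]` → y = [4, 5, 6]
`swap_contents(x, y)` → no visible change to tracked variables
`print(x, y)` → prints [1, 2, 3] [4, 5, 6]
`x = [1, 2, 3]` → x = [1, 2, 3]
`y = [4, 5, 6]` → y = [4, 5, 6]
`swap_elements(x, y, 0, 0)` → x = [4, 2, 3]; y = [1, 5, 6]
`print(x, y)` → prints [4, 2, 3] [1, 5, 6]

Answer:
[1, 2, 3] [4, 5, 6]
[4, 2, 3] [1, 5, 6]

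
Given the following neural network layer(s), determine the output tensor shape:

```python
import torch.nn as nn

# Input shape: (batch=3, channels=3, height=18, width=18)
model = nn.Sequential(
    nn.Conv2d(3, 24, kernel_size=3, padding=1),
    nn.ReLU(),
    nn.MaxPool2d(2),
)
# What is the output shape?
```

Input: (3, 3, 18, 18) -> after Conv2d: (3, 24, 18, 18) -> after ReLU: (3, 24, 18, 18) -> Output: (3, 24, 9, 9)

Answer: (3, 24, 9, 9)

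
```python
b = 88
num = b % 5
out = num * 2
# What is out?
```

Trace:
`b = 88` → b = 88
`num = b % 5` → num = 3
`out = num * 2` → out = 6
So out = 6

Answer: 6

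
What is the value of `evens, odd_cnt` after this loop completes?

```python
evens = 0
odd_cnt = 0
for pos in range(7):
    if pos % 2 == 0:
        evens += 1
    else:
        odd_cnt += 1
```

Count evens and odds in range(7)
`evens, odd_cnt` takes the values: (0, 0) → (1, 0) → (1, 1) → (2, 1) → (2, 2) → (3, 2) → (3, 3) → (4, 3)

Answer: 4, 3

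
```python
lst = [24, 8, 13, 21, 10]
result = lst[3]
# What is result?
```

Trace:
`lst = [24, 8, 13, 21, 10]` → lst = [24, 8, 13, 21, 10]
`result = lst[3]` → result = 21
So result = 21

Answer: 21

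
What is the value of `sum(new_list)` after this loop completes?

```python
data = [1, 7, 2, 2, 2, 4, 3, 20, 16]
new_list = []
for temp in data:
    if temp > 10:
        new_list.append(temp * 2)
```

Sum of doubled values > 10
`new_list` takes the values: [] → [40] → [40, 32]
So `sum(new_list)` = 72

Answer: 72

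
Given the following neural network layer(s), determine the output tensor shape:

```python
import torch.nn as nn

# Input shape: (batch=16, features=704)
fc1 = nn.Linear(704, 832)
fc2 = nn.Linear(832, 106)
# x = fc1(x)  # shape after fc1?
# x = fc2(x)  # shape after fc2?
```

Input: (16, 704) -> after fc1: (16, 832) -> Output: (16, 106)

Answer: (16, 106)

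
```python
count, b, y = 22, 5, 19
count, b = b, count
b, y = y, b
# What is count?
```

Trace:
`count, b, y = 22, 5, 19` → count = 22; b = 5; y = 19
`count, b = b, count` → count = 5; b = 22
`b, y = y, b` → b = 19; y = 22
So count = 5

Answer: 5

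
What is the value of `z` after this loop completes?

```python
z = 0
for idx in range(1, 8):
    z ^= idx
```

XOR of 1 to 7
`z` takes the values: 0 → 1 → 3 → 0 → 4 → 1 → 7 → 0

Answer: 0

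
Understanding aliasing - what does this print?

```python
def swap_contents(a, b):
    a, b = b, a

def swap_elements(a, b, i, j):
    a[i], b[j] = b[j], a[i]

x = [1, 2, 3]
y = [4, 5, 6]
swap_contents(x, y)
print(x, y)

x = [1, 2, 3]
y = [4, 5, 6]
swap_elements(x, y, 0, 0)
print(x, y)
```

Key concept: parameter rebinding vs mutation.
Step by step:
`x = [1, 2, 3]` → x = [1, 2, 3]
`y = [4, 5, 6]` → y = [4, 5, 6]
`swap_contents(x, y)` → no visible change to tracked variables
`print(x, y)` → prints [1, 2, 3] [4, 5, 6]
`x = [1, 2, 3]` → x = [1, 2, 3]
`y = [4, 5, 6]` → y = [4, 5, 6]
`swap_elements(x, y, 0, 0)` → x = [4, 2, 3]; y = [1, 5, 6]
`print(x, y)` → prints [4, 2, 3] [1, 5, 6]

Answer:
[1, 2, 3] [4, 5, 6]
[4, 2, 3] [1, 5, 6]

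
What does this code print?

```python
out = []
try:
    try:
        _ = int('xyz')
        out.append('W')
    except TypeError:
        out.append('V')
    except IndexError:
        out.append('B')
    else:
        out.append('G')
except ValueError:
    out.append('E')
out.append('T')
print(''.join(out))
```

Execution trace: 'E' (outer except ValueError) → 'T' (after the try/except). Output: ET

Answer: ET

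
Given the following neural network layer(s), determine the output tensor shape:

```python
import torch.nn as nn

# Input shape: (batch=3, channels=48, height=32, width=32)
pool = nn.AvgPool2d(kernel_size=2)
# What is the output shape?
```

Input: (3, 48, 32, 32) -> Output: (3, 48, 16, 16)

Answer: (3, 48, 16, 16)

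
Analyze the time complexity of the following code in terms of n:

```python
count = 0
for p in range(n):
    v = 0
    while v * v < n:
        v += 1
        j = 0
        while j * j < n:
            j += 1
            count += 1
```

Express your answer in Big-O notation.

Each loop level contributes: n × √n × √n. Multiplying the contributions gives O(n^2).

Answer: O(n^2)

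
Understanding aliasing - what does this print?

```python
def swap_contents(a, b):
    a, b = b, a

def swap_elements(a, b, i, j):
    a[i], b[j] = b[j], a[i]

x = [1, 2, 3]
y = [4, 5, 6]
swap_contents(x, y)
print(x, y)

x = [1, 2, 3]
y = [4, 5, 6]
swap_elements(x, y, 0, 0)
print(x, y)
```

Key concept: parameter rebinding vs mutation.
Step by step:
`x = [1, 2, 3]` → x = [1, 2, 3]
`y = [4, 5, 6]` → y = [4, 5, 6]
`swap_contents(x, y)` → no visible change to tracked variables
`print(x, y)` → prints [1, 2, 3] [4, 5, 6]
`x = [1, 2, 3]` → x = [1, 2, 3]
`y = [4, 5, 6]` → y = [4, 5, 6]
`swap_elements(x, y, 0, 0)` → x = [4, 2, 3]; y = [1, 5, 6]
`print(x, y)` → prints [4, 2, 3] [1, 5, 6]

Answer:
[1, 2, 3] [4, 5, 6]
[4, 2, 3] [1, 5, 6]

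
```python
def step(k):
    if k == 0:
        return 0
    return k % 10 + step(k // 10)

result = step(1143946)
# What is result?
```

Sum of digits of 1143946: 6 + 4 + 9 + 3 + 4 + 1 + 1 = 28

Answer: 28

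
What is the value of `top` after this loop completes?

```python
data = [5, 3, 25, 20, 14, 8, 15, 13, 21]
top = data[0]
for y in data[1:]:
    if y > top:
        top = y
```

Maximum of [5, 3, 25, 20, 14, 8, 15, 13, 21]
`top` takes the values: 5 → 25

Answer: 25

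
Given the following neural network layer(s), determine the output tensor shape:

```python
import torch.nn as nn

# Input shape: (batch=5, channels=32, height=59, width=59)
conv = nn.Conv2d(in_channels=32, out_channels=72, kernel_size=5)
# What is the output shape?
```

Input: (5, 32, 59, 59) -> Output: (5, 72, 55, 55)

Answer: (5, 72, 55, 55)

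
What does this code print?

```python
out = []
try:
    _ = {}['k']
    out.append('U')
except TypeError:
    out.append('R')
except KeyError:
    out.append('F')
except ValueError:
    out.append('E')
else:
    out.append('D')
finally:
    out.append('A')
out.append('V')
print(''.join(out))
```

Execution trace: 'F' (except KeyError) → 'A' (finally) → 'V' (after the try/except). Output: FAV

Answer: FAV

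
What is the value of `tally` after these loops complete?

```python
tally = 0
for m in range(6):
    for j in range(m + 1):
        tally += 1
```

Triangle: 1 + 2 + ... + 6
`tally` takes the values: 0 → 1 → 2 → 3 → 4 → 5 → 6 → 7 → 8 → 9 → 10 → 11 → 12 → 13 → 14 → 15 → 16 → 17 → 18 → 19 → 20 → 21

Answer: 21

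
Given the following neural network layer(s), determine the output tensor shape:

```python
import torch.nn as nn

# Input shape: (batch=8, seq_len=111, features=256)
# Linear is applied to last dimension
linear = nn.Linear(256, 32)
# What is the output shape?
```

Input: (8, 111, 256) -> Output: (8, 111, 32)

Answer: (8, 111, 32)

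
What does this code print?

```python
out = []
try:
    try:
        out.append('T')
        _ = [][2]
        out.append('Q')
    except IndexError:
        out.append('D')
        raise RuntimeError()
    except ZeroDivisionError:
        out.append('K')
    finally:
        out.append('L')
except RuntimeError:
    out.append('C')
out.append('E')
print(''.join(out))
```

Execution trace: 'T' (inner try body) → 'D' (inner except IndexError) → 'L' (inner finally) → 'C' (outer except RuntimeError) → 'E' (after the try/except). Output: TDLCE

Answer: TDLCE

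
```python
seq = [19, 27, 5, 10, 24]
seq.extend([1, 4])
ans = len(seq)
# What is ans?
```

Trace:
`seq = [19, 27, 5, 10, 24]` → seq = [19, 27, 5, 10, 24]
`seq.extend([1, 4])` → seq = [19, 27, 5, 10, 24, 1, 4]
`ans = len(seq)` → ans = 7
So ans = 7

Answer: 7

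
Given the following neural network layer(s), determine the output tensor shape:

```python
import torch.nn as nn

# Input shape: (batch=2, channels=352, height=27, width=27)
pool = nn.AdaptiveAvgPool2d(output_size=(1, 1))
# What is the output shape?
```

Input: (2, 352, 27, 27) -> Output: (2, 352, 1, 1)

Answer: (2, 352, 1, 1)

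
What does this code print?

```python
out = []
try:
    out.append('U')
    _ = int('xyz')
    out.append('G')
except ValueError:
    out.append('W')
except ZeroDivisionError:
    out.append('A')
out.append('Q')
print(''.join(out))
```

Execution trace: 'U' (try body) → 'W' (except ValueError) → 'Q' (after the try/except). Output: UWQ

Answer: UWQ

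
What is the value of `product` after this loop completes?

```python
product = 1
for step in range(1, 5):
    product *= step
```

4! = 24
`product` takes the values: 1 → 2 → 6 → 24

Answer: 24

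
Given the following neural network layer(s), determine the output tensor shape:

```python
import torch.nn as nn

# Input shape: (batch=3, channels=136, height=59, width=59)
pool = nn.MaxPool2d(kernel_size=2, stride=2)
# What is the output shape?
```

Input: (3, 136, 59, 59) -> Output: (3, 136, 29, 29)

Answer: (3, 136, 29, 29)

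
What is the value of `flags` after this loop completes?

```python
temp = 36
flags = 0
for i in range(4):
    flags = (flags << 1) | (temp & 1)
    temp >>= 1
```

Reverse lowest 4 bits of 36
`flags` takes the values: 0 → 1 → 2

Answer: 2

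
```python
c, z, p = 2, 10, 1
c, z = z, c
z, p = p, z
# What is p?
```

Trace:
`c, z, p = 2, 10, 1` → c = 2; z = 10; p = 1
`c, z = z, c` → c = 10; z = 2
`z, p = p, z` → z = 1; p = 2
So p = 2

Answer: 2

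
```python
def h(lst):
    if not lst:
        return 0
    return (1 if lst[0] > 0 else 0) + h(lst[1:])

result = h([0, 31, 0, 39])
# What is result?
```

Count of positive elements in [0, 31, 0, 39] = 2

Answer: 2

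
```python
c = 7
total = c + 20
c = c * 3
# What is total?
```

Trace:
`c = 7` → c = 7
`total = c + 20` → total = 27
`c = c * 3` → c = 21
So total = 27

Answer: 27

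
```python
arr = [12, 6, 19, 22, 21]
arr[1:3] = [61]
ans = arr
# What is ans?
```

Trace:
`arr = [12, 6, 19, 22, 21]` → arr = [12, 6, 19, 22, 21]
`arr[1:3] = [61]` → arr = [12, 61, 22, 21]
`ans = arr` → ans = [12, 61, 22, 21]
So ans = [12, 61, 22, 21]

Answer: [12, 61, 22, 21]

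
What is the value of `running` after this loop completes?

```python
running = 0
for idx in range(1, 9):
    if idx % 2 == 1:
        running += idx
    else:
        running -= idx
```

Add odd, subtract even
`running` takes the values: 0 → 1 → -1 → 2 → -2 → 3 → -3 → 4 → -4

Answer: -4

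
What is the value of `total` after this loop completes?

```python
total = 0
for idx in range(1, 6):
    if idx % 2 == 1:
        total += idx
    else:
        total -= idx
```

Add odd, subtract even
`total` takes the values: 0 → 1 → -1 → 2 → -2 → 3

Answer: 3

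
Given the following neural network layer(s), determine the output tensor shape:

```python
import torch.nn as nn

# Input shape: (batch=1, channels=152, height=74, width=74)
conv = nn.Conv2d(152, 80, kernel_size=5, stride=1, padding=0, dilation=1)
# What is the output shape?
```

Input: (1, 152, 74, 74) -> Output: (1, 80, 70, 70)

Answer: (1, 80, 70, 70)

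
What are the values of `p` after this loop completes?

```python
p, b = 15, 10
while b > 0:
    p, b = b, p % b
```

GCD of 15 and 10
`p` takes the values: 15 → 10 → 5

Answer: 5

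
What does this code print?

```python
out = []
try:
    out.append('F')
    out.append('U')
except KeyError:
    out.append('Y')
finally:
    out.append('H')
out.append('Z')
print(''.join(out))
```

Execution trace: 'F' (try body) → 'U' (try body, no exception) → 'H' (finally) → 'Z' (after the try/except). Output: FUHZ

Answer: FUHZ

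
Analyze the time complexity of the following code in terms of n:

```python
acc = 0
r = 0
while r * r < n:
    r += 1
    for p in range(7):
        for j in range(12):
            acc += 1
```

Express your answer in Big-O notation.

Each loop level contributes: √n × 1 × 1. Multiplying the contributions gives O(√n).

Answer: O(√n)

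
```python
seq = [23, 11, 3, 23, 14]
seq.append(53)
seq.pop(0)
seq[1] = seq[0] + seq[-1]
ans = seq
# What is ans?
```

Trace:
`seq = [23, 11, 3, 23, 14]` → seq = [23, 11, 3, 23, 14]
`seq.append(53)` → seq = [23, 11, 3, 23, 14, 53]
`seq.pop(0)` → seq = [11, 3, 23, 14, 53]
`seq[1] = seq[0] + seq[-1]` → seq = [11, 64, 23, 14, 53]
`ans = seq` → ans = [11, 64, 23, 14, 53]
So ans = [11, 64, 23, 14, 53]

Answer: [11, 64, 23, 14, 53]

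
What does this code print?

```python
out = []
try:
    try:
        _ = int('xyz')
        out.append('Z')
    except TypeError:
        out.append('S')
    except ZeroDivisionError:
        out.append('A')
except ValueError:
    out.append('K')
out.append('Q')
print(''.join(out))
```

Execution trace: 'K' (outer except ValueError) → 'Q' (after the try/except). Output: KQ

Answer: KQ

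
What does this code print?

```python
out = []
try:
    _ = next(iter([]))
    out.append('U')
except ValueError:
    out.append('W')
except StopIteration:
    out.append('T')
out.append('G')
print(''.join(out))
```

Execution trace: 'T' (except StopIteration) → 'G' (after the try/except). Output: TG

Answer: TG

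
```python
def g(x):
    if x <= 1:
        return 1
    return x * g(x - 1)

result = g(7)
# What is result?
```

g(7) = 7 * 6 * 5 * 4 * 3 * 2 * 1 = 5040

Answer: 5040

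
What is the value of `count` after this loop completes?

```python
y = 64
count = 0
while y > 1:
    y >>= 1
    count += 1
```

Count right shifts until 1
`count` takes the values: 0 → 1 → 2 → 3 → 4 → 5 → 6

Answer: 6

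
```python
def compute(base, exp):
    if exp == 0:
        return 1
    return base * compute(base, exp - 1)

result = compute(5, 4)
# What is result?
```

compute(5, 4) = 5 * 5 * 5 * 5 = 625

Answer: 625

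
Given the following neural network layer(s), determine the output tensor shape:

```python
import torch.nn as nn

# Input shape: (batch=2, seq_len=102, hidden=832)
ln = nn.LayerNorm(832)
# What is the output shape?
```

Input: (2, 102, 832) -> Output: (2, 102, 832)

Answer: (2, 102, 832)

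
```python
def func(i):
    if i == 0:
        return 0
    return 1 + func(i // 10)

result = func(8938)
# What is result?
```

Count of digits of 8938: 4

Answer: 4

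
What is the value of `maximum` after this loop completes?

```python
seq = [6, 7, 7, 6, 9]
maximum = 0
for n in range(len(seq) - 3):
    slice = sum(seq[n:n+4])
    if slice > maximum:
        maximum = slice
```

Max sum of 4-element window in [6, 7, 7, 6, 9]
`maximum` takes the values: 0 → 26 → 29

Answer: 29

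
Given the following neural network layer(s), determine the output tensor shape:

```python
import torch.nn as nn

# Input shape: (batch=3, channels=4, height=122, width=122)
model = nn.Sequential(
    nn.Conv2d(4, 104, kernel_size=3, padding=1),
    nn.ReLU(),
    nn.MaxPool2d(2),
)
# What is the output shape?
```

Input: (3, 4, 122, 122) -> after Conv2d: (3, 104, 122, 122) -> after ReLU: (3, 104, 122, 122) -> Output: (3, 104, 61, 61)

Answer: (3, 104, 61, 61)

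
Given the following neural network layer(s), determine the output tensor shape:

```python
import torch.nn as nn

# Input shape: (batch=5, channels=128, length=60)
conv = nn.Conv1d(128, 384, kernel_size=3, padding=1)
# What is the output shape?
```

Input: (5, 128, 60) -> Output: (5, 384, 60)

Answer: (5, 384, 60)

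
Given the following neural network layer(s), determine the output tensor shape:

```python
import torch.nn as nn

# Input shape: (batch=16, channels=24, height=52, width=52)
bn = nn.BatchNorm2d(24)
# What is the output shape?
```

Input: (16, 24, 52, 52) -> Output: (16, 24, 52, 52)

Answer: (16, 24, 52, 52)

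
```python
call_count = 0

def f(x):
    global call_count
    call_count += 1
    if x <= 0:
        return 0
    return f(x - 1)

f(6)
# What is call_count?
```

Linear recursion stepping by 1: 7 calls from x=6 down to ≤0.

Answer: 7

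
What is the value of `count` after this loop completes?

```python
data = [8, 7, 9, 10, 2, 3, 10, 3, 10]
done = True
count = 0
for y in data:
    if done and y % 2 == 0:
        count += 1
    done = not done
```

Count even values at even positions
`count` takes the values: 0 → 1 → 2 → 3 → 4

Answer: 4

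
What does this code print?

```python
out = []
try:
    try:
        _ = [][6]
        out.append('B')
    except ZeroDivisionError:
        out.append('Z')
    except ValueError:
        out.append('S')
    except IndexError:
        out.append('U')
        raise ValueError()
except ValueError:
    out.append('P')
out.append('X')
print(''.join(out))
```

Execution trace: 'U' (except IndexError) → 'P' (outer except ValueError) → 'X' (after the try/except). Output: UPX

Answer: UPX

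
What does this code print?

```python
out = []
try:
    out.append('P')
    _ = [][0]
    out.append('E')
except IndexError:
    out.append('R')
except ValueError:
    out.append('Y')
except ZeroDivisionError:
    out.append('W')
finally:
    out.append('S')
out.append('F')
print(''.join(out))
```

Execution trace: 'P' (try body) → 'R' (except IndexError) → 'S' (finally) → 'F' (after the try/except). Output: PRSF

Answer: PRSF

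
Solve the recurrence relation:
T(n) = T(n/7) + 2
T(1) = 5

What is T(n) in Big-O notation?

Each step divides n by 7 and adds 2. After log_7(n) steps we reach T(1)=5. So T(n) = 2·log_7(n) + 5 = O(log n).

Answer: O(log n)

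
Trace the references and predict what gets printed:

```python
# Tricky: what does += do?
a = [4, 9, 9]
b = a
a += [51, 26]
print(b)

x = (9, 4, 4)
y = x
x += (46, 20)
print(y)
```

Key concept: += behavior differs for mutable vs immutable.
Step by step:
`a = [4, 9, 9]` → a = [4, 9, 9]
`b = a` → b = [4, 9, 9] (same object as a)
`a += [51, 26]` → a = [4, 9, 9, 51, 26] (same object as b); b = [4, 9, 9, 51, 26] (same object as a)
`print(b)` → prints [4, 9, 9, 51, 26]
`x = (9, 4, 4)` → x = (9, 4, 4)
`y = x` → y = (9, 4, 4)
`x += (46, 20)` → x = (9, 4, 4, 46, 20)
`print(y)` → prints (9, 4, 4)

Answer:
[4, 9, 9, 51, 26]
(9, 4, 4)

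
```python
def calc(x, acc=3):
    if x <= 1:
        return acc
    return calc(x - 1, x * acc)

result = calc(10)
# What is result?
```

Accumulator trace (n, acc): (10, 3) -> (9, 30) -> (8, 270) -> (7, 2160) -> (6, 15120) -> (5, 90720) -> (4, 453600) -> (3, 1814400) -> (2, 5443200) -> (1, 10886400) -> return 10886400

Answer: 10886400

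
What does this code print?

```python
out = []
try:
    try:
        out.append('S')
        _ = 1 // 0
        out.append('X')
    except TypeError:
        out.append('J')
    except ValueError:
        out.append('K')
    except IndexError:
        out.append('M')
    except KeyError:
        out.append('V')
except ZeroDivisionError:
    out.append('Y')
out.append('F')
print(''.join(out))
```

Execution trace: 'S' (try body) → 'Y' (outer except ZeroDivisionError) → 'F' (after the try/except). Output: SYF

Answer: SYF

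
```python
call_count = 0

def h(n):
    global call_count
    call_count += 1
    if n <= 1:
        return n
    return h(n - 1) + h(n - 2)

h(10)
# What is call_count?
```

Calls(n) = 1 + Calls(n-1) + Calls(n-2); Calls(0)=Calls(1)=1. For n=10 this gives 177.

Answer: 177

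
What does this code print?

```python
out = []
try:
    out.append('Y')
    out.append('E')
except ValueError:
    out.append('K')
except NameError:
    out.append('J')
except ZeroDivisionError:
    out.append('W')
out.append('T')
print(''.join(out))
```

Execution trace: 'Y' (try body) → 'E' (try body, no exception) → 'T' (after the try/except). Output: YET

Answer: YET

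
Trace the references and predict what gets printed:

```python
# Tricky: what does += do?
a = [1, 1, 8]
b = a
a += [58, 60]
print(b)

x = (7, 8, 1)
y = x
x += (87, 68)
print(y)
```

Key concept: += behavior differs for mutable vs immutable.
Step by step:
`a = [1, 1, 8]` → a = [1, 1, 8]
`b = a` → b = [1, 1, 8] (same object as a)
`a += [58, 60]` → a = [1, 1, 8, 58, 60] (same object as b); b = [1, 1, 8, 58, 60] (same object as a)
`print(b)` → prints [1, 1, 8, 58, 60]
`x = (7, 8, 1)` → x = (7, 8, 1)
`y = x` → y = (7, 8, 1)
`x += (87, 68)` → x = (7, 8, 1, 87, 68)
`print(y)` → prints (7, 8, 1)

Answer:
[1, 1, 8, 58, 60]
(7, 8, 1)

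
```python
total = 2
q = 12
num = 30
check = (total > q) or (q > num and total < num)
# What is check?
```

Trace:
`total = 2` → total = 2
`q = 12` → q = 12
`num = 30` → num = 30
`check = (total > q) or (q > num and total < num)` → check = False
So check = False

Answer: False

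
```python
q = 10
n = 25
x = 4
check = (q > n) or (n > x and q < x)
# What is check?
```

Trace:
`q = 10` → q = 10
`n = 25` → n = 25
`x = 4` → x = 4
`check = (q > n) or (n > x and q < x)` → check = False
So check = False

Answer: False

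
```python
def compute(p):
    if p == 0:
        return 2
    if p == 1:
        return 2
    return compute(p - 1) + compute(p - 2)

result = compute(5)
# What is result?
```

Build up from base cases: compute(0)=2, compute(1)=2, compute(2)=4, compute(3)=6, compute(4)=10, compute(5)=16

Answer: 16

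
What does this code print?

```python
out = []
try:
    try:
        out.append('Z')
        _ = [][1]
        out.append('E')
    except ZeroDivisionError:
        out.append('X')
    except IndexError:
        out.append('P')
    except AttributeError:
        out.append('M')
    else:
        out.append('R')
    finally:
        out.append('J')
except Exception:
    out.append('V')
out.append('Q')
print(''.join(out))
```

Execution trace: 'Z' (inner try body) → 'P' (inner except IndexError) → 'J' (inner finally) → 'Q' (after the try/except). Output: ZPJQ

Answer: ZPJQ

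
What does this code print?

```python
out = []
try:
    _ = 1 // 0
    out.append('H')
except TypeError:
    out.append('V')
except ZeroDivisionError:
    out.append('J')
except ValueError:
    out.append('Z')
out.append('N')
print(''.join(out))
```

Execution trace: 'J' (except ZeroDivisionError) → 'N' (after the try/except). Output: JN

Answer: JN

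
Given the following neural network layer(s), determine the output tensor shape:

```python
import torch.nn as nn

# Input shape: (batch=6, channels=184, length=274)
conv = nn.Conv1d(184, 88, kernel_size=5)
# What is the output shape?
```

Input: (6, 184, 274) -> Output: (6, 88, 270)

Answer: (6, 88, 270)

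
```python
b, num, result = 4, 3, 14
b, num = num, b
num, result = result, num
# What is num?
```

Trace:
`b, num, result = 4, 3, 14` → b = 4; num = 3; result = 14
`b, num = num, b` → b = 3; num = 4
`num, result = result, num` → num = 14; result = 4
So num = 14

Answer: 14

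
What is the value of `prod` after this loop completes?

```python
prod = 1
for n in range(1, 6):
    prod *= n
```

5! = 120
`prod` takes the values: 1 → 2 → 6 → 24 → 120

Answer: 120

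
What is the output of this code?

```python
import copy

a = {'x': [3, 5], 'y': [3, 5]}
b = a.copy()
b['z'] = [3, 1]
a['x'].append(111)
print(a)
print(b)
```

Key concept: shallow copy of dict with mutable values.
Step by step:
`a = {'x': [3, 5], 'y': [3, 5]}` → a = {'x': [3, 5], 'y': [3, 5]}
`b = a.copy()` → b = {'x': [3, 5], 'y': [3, 5]}
`b['z'] = [3, 1]` → b = {'x': [3, 5], 'y': [3, 5], 'z': [3, 1]}
`a['x'].append(111)` → a = {'x': [3, 5, 111], 'y': [3, 5]}; b = {'x': [3, 5, 111], 'y': [3, 5], 'z': [3, 1]}
`print(a)` → prints {'x': [3, 5, 111], 'y': [3, 5]}
`print(b)` → prints {'x': [3, 5, 111], 'y': [3, 5], 'z': [3, 1]}

Answer:
{'x': [3, 5, 111], 'y': [3, 5]}
{'x': [3, 5, 111], 'y': [3, 5], 'z': [3, 1]}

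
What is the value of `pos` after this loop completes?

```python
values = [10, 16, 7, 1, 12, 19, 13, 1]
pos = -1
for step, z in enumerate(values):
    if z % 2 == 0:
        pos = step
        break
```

First even number index in [10, 16, 7, 1, 12, 19, 13, 1]
`pos` takes the values: -1 → 0

Answer: 0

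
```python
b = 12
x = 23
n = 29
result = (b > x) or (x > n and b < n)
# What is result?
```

Trace:
`b = 12` → b = 12
`x = 23` → x = 23
`n = 29` → n = 29
`result = (b > x) or (x > n and b < n)` → result = False
So result = False

Answer: False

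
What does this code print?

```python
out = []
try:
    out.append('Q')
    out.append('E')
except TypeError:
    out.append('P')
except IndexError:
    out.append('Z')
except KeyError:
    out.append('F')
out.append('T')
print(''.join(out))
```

Execution trace: 'Q' (try body) → 'E' (try body, no exception) → 'T' (after the try/except). Output: QET

Answer: QET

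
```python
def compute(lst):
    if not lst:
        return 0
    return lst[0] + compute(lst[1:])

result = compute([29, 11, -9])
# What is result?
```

29 + 11 + (-9) + 0 = 31

Answer: 31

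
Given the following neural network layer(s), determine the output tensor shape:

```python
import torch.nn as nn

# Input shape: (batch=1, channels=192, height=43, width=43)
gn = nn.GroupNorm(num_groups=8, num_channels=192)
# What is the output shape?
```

Input: (1, 192, 43, 43) -> Output: (1, 192, 43, 43)

Answer: (1, 192, 43, 43)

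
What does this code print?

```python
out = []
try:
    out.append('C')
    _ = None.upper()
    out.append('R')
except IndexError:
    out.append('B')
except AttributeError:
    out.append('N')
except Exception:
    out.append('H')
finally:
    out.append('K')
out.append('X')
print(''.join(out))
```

Execution trace: 'C' (try body) → 'N' (except AttributeError) → 'K' (finally) → 'X' (after the try/except). Output: CNKX

Answer: CNKX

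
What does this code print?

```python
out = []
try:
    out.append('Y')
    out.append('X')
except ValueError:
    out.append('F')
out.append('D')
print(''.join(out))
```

Execution trace: 'Y' (try body) → 'X' (try body, no exception) → 'D' (after the try/except). Output: YXD

Answer: YXD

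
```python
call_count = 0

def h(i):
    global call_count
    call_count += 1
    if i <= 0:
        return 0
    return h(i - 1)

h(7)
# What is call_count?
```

Linear recursion stepping by 1: 8 calls from i=7 down to ≤0.

Answer: 8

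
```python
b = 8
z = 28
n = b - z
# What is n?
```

Trace:
`b = 8` → b = 8
`z = 28` → z = 28
`n = b - z` → n = -20
So n = -20

Answer: -20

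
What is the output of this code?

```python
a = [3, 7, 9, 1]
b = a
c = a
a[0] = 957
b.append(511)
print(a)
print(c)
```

Key concept: multiple aliases.
Step by step:
`a = [3, 7, 9, 1]` → a = [3, 7, 9, 1]
`b = a` → b = [3, 7, 9, 1] (same object as a)
`c = a` → c = [3, 7, 9, 1] (same object as a, b)
`a[0] = 957` → a = [957, 7, 9, 1] (same object as b, c); b = [957, 7, 9, 1] (same object as a, c); c = [957, 7, 9, 1] (same object as a, b)
`b.append(511)` → a = [957, 7, 9, 1, 511] (same object as b, c); b = [957, 7, 9, 1, 511] (same object as a, c); c = [957, 7, 9, 1, 511] (same object as a, b)
`print(a)` → prints [957, 7, 9, 1, 511]
`print(c)` → prints [957, 7, 9, 1, 511]

Answer:
[957, 7, 9, 1, 511]
[957, 7, 9, 1, 511]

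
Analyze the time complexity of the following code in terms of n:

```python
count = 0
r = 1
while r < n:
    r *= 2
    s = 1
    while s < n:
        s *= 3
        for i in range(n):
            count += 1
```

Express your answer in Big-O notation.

Each loop level contributes: log n × log n × n. Multiplying the contributions gives O(n log² n).

Answer: O(n log² n)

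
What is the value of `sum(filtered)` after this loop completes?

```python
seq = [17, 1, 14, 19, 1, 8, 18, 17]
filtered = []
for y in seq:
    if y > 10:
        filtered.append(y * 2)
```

Sum of doubled values > 10
`filtered` takes the values: [] → [34] → [34, 28] → [34, 28, 38] → [34, 28, 38, 36] → [34, 28, 38, 36, 34]
So `sum(filtered)` = 170

Answer: 170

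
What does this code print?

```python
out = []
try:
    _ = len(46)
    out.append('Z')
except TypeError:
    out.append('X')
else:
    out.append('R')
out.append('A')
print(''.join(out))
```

Execution trace: 'X' (except TypeError) → 'A' (after the try/except). Output: XA

Answer: XA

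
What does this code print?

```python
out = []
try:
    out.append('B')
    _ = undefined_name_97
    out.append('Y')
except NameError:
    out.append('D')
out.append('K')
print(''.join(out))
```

Execution trace: 'B' (try body) → 'D' (except NameError) → 'K' (after the try/except). Output: BDK

Answer: BDK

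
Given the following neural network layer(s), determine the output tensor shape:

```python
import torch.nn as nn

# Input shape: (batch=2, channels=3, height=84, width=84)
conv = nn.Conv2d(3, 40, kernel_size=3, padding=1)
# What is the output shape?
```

Input: (2, 3, 84, 84) -> Output: (2, 40, 84, 84)

Answer: (2, 40, 84, 84)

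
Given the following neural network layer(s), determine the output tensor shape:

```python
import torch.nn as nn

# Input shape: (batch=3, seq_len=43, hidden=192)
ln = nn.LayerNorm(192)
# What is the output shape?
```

Input: (3, 43, 192) -> Output: (3, 43, 192)

Answer: (3, 43, 192)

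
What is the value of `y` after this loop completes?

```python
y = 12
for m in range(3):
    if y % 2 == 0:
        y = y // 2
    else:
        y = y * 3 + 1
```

Collatz-style transformation from 12
`y` takes the values: 12 → 6 → 3 → 10

Answer: 10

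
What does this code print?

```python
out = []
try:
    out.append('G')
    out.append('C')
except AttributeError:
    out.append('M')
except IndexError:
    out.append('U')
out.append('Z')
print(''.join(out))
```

Execution trace: 'G' (try body) → 'C' (try body, no exception) → 'Z' (after the try/except). Output: GCZ

Answer: GCZ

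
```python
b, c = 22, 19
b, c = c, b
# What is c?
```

Trace:
`b, c = 22, 19` → b = 22; c = 19
`b, c = c, b` → b = 19; c = 22
So c = 22

Answer: 22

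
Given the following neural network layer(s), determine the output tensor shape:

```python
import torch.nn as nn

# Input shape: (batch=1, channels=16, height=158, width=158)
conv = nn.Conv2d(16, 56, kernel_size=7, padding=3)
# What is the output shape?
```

Input: (1, 16, 158, 158) -> Output: (1, 56, 158, 158)

Answer: (1, 56, 158, 158)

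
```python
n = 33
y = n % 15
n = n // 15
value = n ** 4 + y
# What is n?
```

Trace:
`n = 33` → n = 33
`y = n % 15` → y = 3
`n = n // 15` → n = 2
`value = n ** 4 + y` → value = 19
So n = 2

Answer: 2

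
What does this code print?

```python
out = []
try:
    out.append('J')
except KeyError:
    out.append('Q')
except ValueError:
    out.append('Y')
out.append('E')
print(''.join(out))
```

Execution trace: 'J' (try body, no exception) → 'E' (after the try/except). Output: JE

Answer: JE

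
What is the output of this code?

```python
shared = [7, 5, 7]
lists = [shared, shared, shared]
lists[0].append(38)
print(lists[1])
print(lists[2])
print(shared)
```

Key concept: list of same reference.
Step by step:
`shared = [7, 5, 7]` → shared = [7, 5, 7]
`lists = [shared, shared, shared]` → lists = [[7, 5, 7], [7, 5, 7], [7, 5, 7]]
`lists[0].append(38)` → shared = [7, 5, 7, 38]; lists = [[7, 5, 7, 38], [7, 5, 7, 38], [7, 5, 7, 38]]
`print(lists[1])` → prints [7, 5, 7, 38]
`print(lists[2])` → prints [7, 5, 7, 38]
`print(shared)` → prints [7, 5, 7, 38]

Answer:
[7, 5, 7, 38]
[7, 5, 7, 38]
[7, 5, 7, 38]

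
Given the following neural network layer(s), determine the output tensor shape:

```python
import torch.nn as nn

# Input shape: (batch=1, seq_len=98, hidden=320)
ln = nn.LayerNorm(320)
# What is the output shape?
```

Input: (1, 98, 320) -> Output: (1, 98, 320)

Answer: (1, 98, 320)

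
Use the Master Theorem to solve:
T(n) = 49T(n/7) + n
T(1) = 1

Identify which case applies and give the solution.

a=49, b=7, f(n)=n. log_7(49) = 2. Since c=1 < 2, Case 1 applies: T(n) = Θ(n^log_b(a)) = O(n^2).

Answer: O(n^2) - Case 1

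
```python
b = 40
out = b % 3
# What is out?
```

Trace:
`b = 40` → b = 40
`out = b % 3` → out = 1
So out = 1

Answer: 1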